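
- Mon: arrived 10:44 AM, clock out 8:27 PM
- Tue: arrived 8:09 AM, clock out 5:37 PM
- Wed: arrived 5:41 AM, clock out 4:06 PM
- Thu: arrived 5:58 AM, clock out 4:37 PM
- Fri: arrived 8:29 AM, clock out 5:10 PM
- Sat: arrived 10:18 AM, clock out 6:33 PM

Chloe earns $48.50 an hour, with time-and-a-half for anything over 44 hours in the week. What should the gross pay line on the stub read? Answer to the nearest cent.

Mon: 10:44 AM–8:27 PM = 9 h 43 min
Tue: 8:09 AM–5:37 PM = 9 h 28 min
Wed: 5:41 AM–4:06 PM = 10 h 25 min
Thu: 5:58 AM–4:37 PM = 10 h 39 min
Fri: 8:29 AM–5:10 PM = 8 h 41 min
Sat: 10:18 AM–6:33 PM = 8 h 15 min
Total worked: 57 h 11 min = 3431 min.
Regular 44 h 0 min = 2640 min at $48.50/h; overtime 13 h 11 min = 791 min at $72.75/h.
Pay = (2640 × $48.50 + 791 × $72.75) ÷ 60 = $3093.09.

$3093.09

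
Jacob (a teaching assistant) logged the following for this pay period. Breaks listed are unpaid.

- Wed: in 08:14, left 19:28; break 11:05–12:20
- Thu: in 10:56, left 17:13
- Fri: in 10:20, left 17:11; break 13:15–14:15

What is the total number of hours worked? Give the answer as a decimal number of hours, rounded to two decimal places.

22.12 hours

Wed: 08:14–19:28 = 11 h 14 min; less 75 min break → 9 h 59 min
Thu: 10:56–17:13 = 6 h 17 min
Fri: 10:20–17:11 = 6 h 51 min; less 60 min break → 5 h 51 min
Total: 9 h 59 min + 6 h 17 min + 5 h 51 min = 22 h 7 min.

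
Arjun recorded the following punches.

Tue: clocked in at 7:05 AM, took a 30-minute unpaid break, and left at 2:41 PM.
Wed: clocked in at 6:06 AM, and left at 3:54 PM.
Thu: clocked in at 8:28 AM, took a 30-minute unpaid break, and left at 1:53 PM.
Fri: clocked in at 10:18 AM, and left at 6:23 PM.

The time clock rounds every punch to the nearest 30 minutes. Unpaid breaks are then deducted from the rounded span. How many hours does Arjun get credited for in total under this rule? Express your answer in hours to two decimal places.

30.00 hours

Tue: in 7:05 AM→7:00 AM, out 2:41 PM→2:30 PM; 7 h 30 min − 30 min = 7 h 0 min
Wed: in 6:06 AM→6:00 AM, out 3:54 PM→4:00 PM; 10 h 0 min
Thu: in 8:28 AM→8:30 AM, out 1:53 PM→2:00 PM; 5 h 30 min − 30 min = 5 h 0 min
Fri: in 10:18 AM→10:30 AM, out 6:23 PM→6:30 PM; 8 h 0 min
Total credited: 30 h 0 min.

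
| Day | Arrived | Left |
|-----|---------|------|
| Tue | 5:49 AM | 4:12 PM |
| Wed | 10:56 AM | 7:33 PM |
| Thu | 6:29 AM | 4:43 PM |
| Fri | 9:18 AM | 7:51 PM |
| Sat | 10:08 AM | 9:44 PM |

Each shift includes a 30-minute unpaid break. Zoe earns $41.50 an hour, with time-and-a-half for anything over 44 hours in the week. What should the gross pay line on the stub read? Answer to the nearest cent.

Tue: 5:49 AM–4:12 PM = 10 h 23 min; less 30 min break → 9 h 53 min
Wed: 10:56 AM–7:33 PM = 8 h 37 min; less 30 min break → 8 h 7 min
Thu: 6:29 AM–4:43 PM = 10 h 14 min; less 30 min break → 9 h 44 min
Fri: 9:18 AM–7:51 PM = 10 h 33 min; less 30 min break → 10 h 3 min
Sat: 10:08 AM–9:44 PM = 11 h 36 min; less 30 min break → 11 h 6 min
Total worked: 48 h 53 min = 2933 min.
Regular 44 h 0 min = 2640 min at $41.50/h; overtime 4 h 53 min = 293 min at $62.25/h.
Pay = (2640 × $41.50 + 293 × $62.25) ÷ 60 = $2129.99.

$2129.99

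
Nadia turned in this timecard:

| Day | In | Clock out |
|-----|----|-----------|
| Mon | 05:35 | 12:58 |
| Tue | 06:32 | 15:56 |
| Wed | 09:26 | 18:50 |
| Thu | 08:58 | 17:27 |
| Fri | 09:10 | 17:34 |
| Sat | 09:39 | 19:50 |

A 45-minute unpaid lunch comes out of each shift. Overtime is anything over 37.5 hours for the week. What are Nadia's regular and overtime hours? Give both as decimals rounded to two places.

Regular 37.50 hours, overtime 11.25 hours

Mon: 05:35–12:58 = 7 h 23 min; less 45 min break → 6 h 38 min
Tue: 06:32–15:56 = 9 h 24 min; less 45 min break → 8 h 39 min
Wed: 09:26–18:50 = 9 h 24 min; less 45 min break → 8 h 39 min
Thu: 08:58–17:27 = 8 h 29 min; less 45 min break → 7 h 44 min
Fri: 09:10–17:34 = 8 h 24 min; less 45 min break → 7 h 39 min
Sat: 09:39–19:50 = 10 h 11 min; less 45 min break → 9 h 26 min
Total worked: 48 h 45 min = 48.75 h.
Threshold 37.5 h → overtime 11 h 15 min, regular 37 h 30 min.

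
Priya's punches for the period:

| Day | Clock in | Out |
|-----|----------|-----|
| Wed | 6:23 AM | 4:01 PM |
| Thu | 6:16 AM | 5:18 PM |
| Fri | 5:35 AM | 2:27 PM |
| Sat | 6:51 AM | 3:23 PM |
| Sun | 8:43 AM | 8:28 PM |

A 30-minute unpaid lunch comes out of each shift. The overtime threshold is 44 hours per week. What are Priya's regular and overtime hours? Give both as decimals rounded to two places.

Wed: 6:23 AM–4:01 PM = 9 h 38 min; less 30 min break → 9 h 8 min
Thu: 6:16 AM–5:18 PM = 11 h 2 min; less 30 min break → 10 h 32 min
Fri: 5:35 AM–2:27 PM = 8 h 52 min; less 30 min break → 8 h 22 min
Sat: 6:51 AM–3:23 PM = 8 h 32 min; less 30 min break → 8 h 2 min
Sun: 8:43 AM–8:28 PM = 11 h 45 min; less 30 min break → 11 h 15 min
Total worked: 47 h 19 min = 47.32 h.
Threshold 44 h → overtime 3 h 19 min, regular 44 h 0 min.

Regular 44.00 hours, overtime 3.32 hours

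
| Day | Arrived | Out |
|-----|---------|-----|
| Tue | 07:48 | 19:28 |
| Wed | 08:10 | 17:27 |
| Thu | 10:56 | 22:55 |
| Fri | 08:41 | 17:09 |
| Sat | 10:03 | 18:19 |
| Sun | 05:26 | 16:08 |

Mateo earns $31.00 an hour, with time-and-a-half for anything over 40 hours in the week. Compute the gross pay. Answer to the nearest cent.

Tue: 07:48–19:28 = 11 h 40 min
Wed: 08:10–17:27 = 9 h 17 min
Thu: 10:56–22:55 = 11 h 59 min
Fri: 08:41–17:09 = 8 h 28 min
Sat: 10:03–18:19 = 8 h 16 min
Sun: 05:26–16:08 = 10 h 42 min
Total worked: 60 h 22 min = 3622 min.
Regular 40 h 0 min = 2400 min at $31.00/h; overtime 20 h 22 min = 1222 min at $46.50/h.
Pay = (2400 × $31.00 + 1222 × $46.50) ÷ 60 = $2187.05.

$2187.05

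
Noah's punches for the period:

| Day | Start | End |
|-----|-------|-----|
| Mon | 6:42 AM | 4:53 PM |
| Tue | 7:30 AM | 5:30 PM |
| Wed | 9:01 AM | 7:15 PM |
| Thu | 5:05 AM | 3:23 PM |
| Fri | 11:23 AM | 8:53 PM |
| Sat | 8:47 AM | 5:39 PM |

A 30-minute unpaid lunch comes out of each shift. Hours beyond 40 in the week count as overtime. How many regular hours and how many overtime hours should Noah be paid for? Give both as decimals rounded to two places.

Regular 40.00 hours, overtime 16.08 hours

Mon: 6:42 AM–4:53 PM = 10 h 11 min; less 30 min break → 9 h 41 min
Tue: 7:30 AM–5:30 PM = 10 h 0 min; less 30 min break → 9 h 30 min
Wed: 9:01 AM–7:15 PM = 10 h 14 min; less 30 min break → 9 h 44 min
Thu: 5:05 AM–3:23 PM = 10 h 18 min; less 30 min break → 9 h 48 min
Fri: 11:23 AM–8:53 PM = 9 h 30 min; less 30 min break → 9 h 0 min
Sat: 8:47 AM–5:39 PM = 8 h 52 min; less 30 min break → 8 h 22 min
Total worked: 56 h 5 min = 56.08 h.
Threshold 40 h → overtime 16 h 5 min, regular 40 h 0 min.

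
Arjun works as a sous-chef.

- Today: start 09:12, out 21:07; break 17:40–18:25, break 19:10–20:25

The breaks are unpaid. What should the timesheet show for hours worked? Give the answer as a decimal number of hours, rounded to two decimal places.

9.92 hours

Today: 09:12–21:07 = 11 h 55 min; less 120 min break → 9 h 55 min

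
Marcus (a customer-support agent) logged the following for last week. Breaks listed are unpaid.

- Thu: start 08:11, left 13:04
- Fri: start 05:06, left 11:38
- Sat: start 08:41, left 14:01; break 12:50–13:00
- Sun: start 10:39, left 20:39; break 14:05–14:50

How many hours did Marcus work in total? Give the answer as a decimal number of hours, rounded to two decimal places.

Thu: 08:11–13:04 = 4 h 53 min
Fri: 05:06–11:38 = 6 h 32 min
Sat: 08:41–14:01 = 5 h 20 min; less 10 min break → 5 h 10 min
Sun: 10:39–20:39 = 10 h 0 min; less 45 min break → 9 h 15 min
Total: 4 h 53 min + 6 h 32 min + 5 h 10 min + 9 h 15 min = 25 h 50 min.

25.83 hours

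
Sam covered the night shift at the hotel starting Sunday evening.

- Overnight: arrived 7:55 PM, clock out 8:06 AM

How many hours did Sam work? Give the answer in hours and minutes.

Overnight: 7:55 PM → midnight = 4 h 5 min; midnight → 8:06 AM = 8 h 6 min; span 12 h 11 min

12 h 11 min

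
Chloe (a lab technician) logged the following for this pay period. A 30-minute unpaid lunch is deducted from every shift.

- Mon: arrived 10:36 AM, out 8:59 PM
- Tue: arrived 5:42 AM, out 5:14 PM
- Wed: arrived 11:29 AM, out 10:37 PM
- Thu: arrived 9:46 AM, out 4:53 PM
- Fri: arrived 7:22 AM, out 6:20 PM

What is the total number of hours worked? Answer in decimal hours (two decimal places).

48.63 hours

Mon: 10:36 AM–8:59 PM = 10 h 23 min; less 30 min break → 9 h 53 min
Tue: 5:42 AM–5:14 PM = 11 h 32 min; less 30 min break → 11 h 2 min
Wed: 11:29 AM–10:37 PM = 11 h 8 min; less 30 min break → 10 h 38 min
Thu: 9:46 AM–4:53 PM = 7 h 7 min; less 30 min break → 6 h 37 min
Fri: 7:22 AM–6:20 PM = 10 h 58 min; less 30 min break → 10 h 28 min
Total: 9 h 53 min + 11 h 2 min + 10 h 38 min + 6 h 37 min + 10 h 28 min = 48 h 38 min.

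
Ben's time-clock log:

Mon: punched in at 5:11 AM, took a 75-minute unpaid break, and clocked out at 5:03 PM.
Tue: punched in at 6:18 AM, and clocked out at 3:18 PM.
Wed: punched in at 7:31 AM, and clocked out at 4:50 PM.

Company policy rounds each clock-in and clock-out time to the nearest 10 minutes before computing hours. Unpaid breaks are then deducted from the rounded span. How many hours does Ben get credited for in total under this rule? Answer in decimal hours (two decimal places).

28.92 hours

Mon: in 5:11 AM→5:10 AM, out 5:03 PM→5:00 PM; 11 h 50 min − 75 min = 10 h 35 min
Tue: in 6:18 AM→6:20 AM, out 3:18 PM→3:20 PM; 9 h 0 min
Wed: in 7:31 AM→7:30 AM, out 4:50 PM→4:50 PM; 9 h 20 min
Total credited: 28 h 55 min.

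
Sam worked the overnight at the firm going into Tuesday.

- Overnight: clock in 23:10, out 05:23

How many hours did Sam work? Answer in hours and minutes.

6 h 13 min

Overnight: 23:10 → midnight = 0 h 50 min; midnight → 05:23 = 5 h 23 min; span 6 h 13 min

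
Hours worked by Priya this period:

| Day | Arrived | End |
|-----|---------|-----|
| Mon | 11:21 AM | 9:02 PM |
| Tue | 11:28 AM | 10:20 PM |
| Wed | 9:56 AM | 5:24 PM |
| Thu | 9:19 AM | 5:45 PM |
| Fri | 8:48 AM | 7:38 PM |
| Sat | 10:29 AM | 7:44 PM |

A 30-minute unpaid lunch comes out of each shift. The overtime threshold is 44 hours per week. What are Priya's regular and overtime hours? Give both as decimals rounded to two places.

Mon: 11:21 AM–9:02 PM = 9 h 41 min; less 30 min break → 9 h 11 min
Tue: 11:28 AM–10:20 PM = 10 h 52 min; less 30 min break → 10 h 22 min
Wed: 9:56 AM–5:24 PM = 7 h 28 min; less 30 min break → 6 h 58 min
Thu: 9:19 AM–5:45 PM = 8 h 26 min; less 30 min break → 7 h 56 min
Fri: 8:48 AM–7:38 PM = 10 h 50 min; less 30 min break → 10 h 20 min
Sat: 10:29 AM–7:44 PM = 9 h 15 min; less 30 min break → 8 h 45 min
Total worked: 53 h 32 min = 53.53 h.
Threshold 44 h → overtime 9 h 32 min, regular 44 h 0 min.

Regular 44.00 hours, overtime 9.53 hours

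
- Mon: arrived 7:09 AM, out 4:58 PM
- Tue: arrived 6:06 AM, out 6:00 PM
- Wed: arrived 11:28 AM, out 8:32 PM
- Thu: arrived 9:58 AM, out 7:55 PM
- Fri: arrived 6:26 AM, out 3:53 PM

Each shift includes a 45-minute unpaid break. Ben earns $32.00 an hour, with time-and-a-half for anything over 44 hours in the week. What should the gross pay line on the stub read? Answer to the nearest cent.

Mon: 7:09 AM–4:58 PM = 9 h 49 min; less 45 min break → 9 h 4 min
Tue: 6:06 AM–6:00 PM = 11 h 54 min; less 45 min break → 11 h 9 min
Wed: 11:28 AM–8:32 PM = 9 h 4 min; less 45 min break → 8 h 19 min
Thu: 9:58 AM–7:55 PM = 9 h 57 min; less 45 min break → 9 h 12 min
Fri: 6:26 AM–3:53 PM = 9 h 27 min; less 45 min break → 8 h 42 min
Total worked: 46 h 26 min = 2786 min.
Regular 44 h 0 min = 2640 min at $32.00/h; overtime 2 h 26 min = 146 min at $48.00/h.
Pay = (2640 × $32.00 + 146 × $48.00) ÷ 60 = $1524.80.

$1524.80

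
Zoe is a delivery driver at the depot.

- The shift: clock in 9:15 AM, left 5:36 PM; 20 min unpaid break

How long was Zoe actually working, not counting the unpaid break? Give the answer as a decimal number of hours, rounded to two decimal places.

8.02 hours

The shift: 9:15 AM–5:36 PM = 8 h 21 min; less 20 min break → 8 h 1 min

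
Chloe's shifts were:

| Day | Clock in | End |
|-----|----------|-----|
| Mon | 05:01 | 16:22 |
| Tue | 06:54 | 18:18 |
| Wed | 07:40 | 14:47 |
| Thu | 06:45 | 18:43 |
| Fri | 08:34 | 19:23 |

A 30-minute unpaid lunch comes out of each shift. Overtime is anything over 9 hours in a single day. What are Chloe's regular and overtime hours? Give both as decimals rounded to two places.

Mon: 05:01–16:22 = 11 h 21 min; less 30 min break → 10 h 51 min
Tue: 06:54–18:18 = 11 h 24 min; less 30 min break → 10 h 54 min
Wed: 07:40–14:47 = 7 h 7 min; less 30 min break → 6 h 37 min
Thu: 06:45–18:43 = 11 h 58 min; less 30 min break → 11 h 28 min
Fri: 08:34–19:23 = 10 h 49 min; less 30 min break → 10 h 19 min
Mon reg 9 h 0 min / OT 1 h 51 min; Tue reg 9 h 0 min / OT 1 h 54 min; Wed reg 6 h 37 min / OT 0 h 0 min; Thu reg 9 h 0 min / OT 2 h 28 min; Fri reg 9 h 0 min / OT 1 h 19 min.
Totals: regular 42 h 37 min, overtime 7 h 32 min.

Regular 42.62 hours, overtime 7.53 hours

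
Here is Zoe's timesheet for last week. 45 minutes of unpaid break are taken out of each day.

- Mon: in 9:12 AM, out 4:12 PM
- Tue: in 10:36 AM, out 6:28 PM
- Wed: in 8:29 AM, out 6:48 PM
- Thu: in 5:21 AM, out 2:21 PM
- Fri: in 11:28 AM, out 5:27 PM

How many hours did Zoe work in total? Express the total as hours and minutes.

36 h 25 min

Mon: 9:12 AM–4:12 PM = 7 h 0 min; less 45 min break → 6 h 15 min
Tue: 10:36 AM–6:28 PM = 7 h 52 min; less 45 min break → 7 h 7 min
Wed: 8:29 AM–6:48 PM = 10 h 19 min; less 45 min break → 9 h 34 min
Thu: 5:21 AM–2:21 PM = 9 h 0 min; less 45 min break → 8 h 15 min
Fri: 11:28 AM–5:27 PM = 5 h 59 min; less 45 min break → 5 h 14 min
Total: 6 h 15 min + 7 h 7 min + 9 h 34 min + 8 h 15 min + 5 h 14 min = 36 h 25 min.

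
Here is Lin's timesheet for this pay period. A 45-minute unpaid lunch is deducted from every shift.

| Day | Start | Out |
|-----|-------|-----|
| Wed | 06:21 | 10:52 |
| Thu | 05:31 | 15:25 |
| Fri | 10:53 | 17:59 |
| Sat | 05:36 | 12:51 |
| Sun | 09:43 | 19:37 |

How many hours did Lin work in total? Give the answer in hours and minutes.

34 h 55 min

Wed: 06:21–10:52 = 4 h 31 min; less 45 min break → 3 h 46 min
Thu: 05:31–15:25 = 9 h 54 min; less 45 min break → 9 h 9 min
Fri: 10:53–17:59 = 7 h 6 min; less 45 min break → 6 h 21 min
Sat: 05:36–12:51 = 7 h 15 min; less 45 min break → 6 h 30 min
Sun: 09:43–19:37 = 9 h 54 min; less 45 min break → 9 h 9 min
Total: 3 h 46 min + 9 h 9 min + 6 h 21 min + 6 h 30 min + 9 h 9 min = 34 h 55 min.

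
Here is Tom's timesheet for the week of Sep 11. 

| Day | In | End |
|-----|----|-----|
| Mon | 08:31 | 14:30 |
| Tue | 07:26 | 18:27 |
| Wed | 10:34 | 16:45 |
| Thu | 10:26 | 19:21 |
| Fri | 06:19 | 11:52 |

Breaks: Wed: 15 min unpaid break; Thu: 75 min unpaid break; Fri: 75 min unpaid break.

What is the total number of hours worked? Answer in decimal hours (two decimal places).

Mon: 08:31–14:30 = 5 h 59 min
Tue: 07:26–18:27 = 11 h 1 min
Wed: 10:34–16:45 = 6 h 11 min; less 15 min break → 5 h 56 min
Thu: 10:26–19:21 = 8 h 55 min; less 75 min break → 7 h 40 min
Fri: 06:19–11:52 = 5 h 33 min; less 75 min break → 4 h 18 min
Total: 5 h 59 min + 11 h 1 min + 5 h 56 min + 7 h 40 min + 4 h 18 min = 34 h 54 min.

34.90 hours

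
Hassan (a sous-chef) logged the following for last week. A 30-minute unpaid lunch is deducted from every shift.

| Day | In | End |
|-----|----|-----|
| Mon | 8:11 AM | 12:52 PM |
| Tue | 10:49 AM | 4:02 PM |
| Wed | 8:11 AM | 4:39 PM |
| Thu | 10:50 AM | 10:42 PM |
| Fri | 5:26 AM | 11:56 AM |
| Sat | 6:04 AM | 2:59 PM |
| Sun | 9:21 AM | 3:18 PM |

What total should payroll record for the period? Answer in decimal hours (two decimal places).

48.10 hours

Mon: 8:11 AM–12:52 PM = 4 h 41 min; less 30 min break → 4 h 11 min
Tue: 10:49 AM–4:02 PM = 5 h 13 min; less 30 min break → 4 h 43 min
Wed: 8:11 AM–4:39 PM = 8 h 28 min; less 30 min break → 7 h 58 min
Thu: 10:50 AM–10:42 PM = 11 h 52 min; less 30 min break → 11 h 22 min
Fri: 5:26 AM–11:56 AM = 6 h 30 min; less 30 min break → 6 h 0 min
Sat: 6:04 AM–2:59 PM = 8 h 55 min; less 30 min break → 8 h 25 min
Sun: 9:21 AM–3:18 PM = 5 h 57 min; less 30 min break → 5 h 27 min
Total: 4 h 11 min + 4 h 43 min + 7 h 58 min + 11 h 22 min + 6 h 0 min + 8 h 25 min + 5 h 27 min = 48 h 6 min.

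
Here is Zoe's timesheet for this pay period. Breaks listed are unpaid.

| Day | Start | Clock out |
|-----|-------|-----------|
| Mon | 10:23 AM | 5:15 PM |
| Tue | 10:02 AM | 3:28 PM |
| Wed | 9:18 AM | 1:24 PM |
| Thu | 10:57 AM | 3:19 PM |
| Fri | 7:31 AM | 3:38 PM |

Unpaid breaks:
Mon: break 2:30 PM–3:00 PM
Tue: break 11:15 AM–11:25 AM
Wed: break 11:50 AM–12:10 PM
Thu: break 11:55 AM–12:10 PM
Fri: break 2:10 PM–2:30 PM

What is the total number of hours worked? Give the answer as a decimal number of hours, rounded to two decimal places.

Mon: 10:23 AM–5:15 PM = 6 h 52 min; less 30 min break → 6 h 22 min
Tue: 10:02 AM–3:28 PM = 5 h 26 min; less 10 min break → 5 h 16 min
Wed: 9:18 AM–1:24 PM = 4 h 6 min; less 20 min break → 3 h 46 min
Thu: 10:57 AM–3:19 PM = 4 h 22 min; less 15 min break → 4 h 7 min
Fri: 7:31 AM–3:38 PM = 8 h 7 min; less 20 min break → 7 h 47 min
Total: 6 h 22 min + 5 h 16 min + 3 h 46 min + 4 h 7 min + 7 h 47 min = 27 h 18 min.

27.30 hours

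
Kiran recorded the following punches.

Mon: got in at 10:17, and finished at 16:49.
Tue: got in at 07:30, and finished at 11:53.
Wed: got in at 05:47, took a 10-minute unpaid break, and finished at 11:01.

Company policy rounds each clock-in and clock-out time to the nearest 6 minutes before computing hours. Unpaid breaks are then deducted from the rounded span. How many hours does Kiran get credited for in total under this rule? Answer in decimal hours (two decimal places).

15.93 hours

Mon: in 10:17→10:18, out 16:49→16:48; 6 h 30 min
Tue: in 07:30→07:30, out 11:53→11:54; 4 h 24 min
Wed: in 05:47→05:48, out 11:01→11:00; 5 h 12 min − 10 min = 5 h 2 min
Total credited: 15 h 56 min.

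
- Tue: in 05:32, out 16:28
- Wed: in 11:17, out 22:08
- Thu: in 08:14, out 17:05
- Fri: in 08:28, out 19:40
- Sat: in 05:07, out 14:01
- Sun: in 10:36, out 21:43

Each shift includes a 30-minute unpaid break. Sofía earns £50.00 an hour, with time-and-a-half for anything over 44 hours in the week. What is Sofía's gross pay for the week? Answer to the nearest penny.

Tue: 05:32–16:28 = 10 h 56 min; less 30 min break → 10 h 26 min
Wed: 11:17–22:08 = 10 h 51 min; less 30 min break → 10 h 21 min
Thu: 08:14–17:05 = 8 h 51 min; less 30 min break → 8 h 21 min
Fri: 08:28–19:40 = 11 h 12 min; less 30 min break → 10 h 42 min
Sat: 05:07–14:01 = 8 h 54 min; less 30 min break → 8 h 24 min
Sun: 10:36–21:43 = 11 h 7 min; less 30 min break → 10 h 37 min
Total worked: 58 h 51 min = 3531 min.
Regular 44 h 0 min = 2640 min at £50.00/h; overtime 14 h 51 min = 891 min at £75.00/h.
Pay = (2640 × £50.00 + 891 × £75.00) ÷ 60 = £3313.75.

£3313.75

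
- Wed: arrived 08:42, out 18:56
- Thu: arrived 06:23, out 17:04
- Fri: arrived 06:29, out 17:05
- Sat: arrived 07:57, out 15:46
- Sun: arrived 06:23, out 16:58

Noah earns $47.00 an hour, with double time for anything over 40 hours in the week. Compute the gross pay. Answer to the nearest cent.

$2812.17

Wed: 08:42–18:56 = 10 h 14 min
Thu: 06:23–17:04 = 10 h 41 min
Fri: 06:29–17:05 = 10 h 36 min
Sat: 07:57–15:46 = 7 h 49 min
Sun: 06:23–16:58 = 10 h 35 min
Total worked: 49 h 55 min = 2995 min.
Regular 40 h 0 min = 2400 min at $47.00/h; overtime 9 h 55 min = 595 min at $94.00/h.
Pay = (2400 × $47.00 + 595 × $94.00) ÷ 60 = $2812.17.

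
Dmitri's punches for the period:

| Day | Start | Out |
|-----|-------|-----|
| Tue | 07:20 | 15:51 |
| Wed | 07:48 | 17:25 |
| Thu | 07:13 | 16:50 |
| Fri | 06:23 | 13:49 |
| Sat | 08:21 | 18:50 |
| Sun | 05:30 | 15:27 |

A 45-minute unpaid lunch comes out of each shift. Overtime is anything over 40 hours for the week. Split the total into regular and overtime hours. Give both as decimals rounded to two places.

Regular 40.00 hours, overtime 11.12 hours

Tue: 07:20–15:51 = 8 h 31 min; less 45 min break → 7 h 46 min
Wed: 07:48–17:25 = 9 h 37 min; less 45 min break → 8 h 52 min
Thu: 07:13–16:50 = 9 h 37 min; less 45 min break → 8 h 52 min
Fri: 06:23–13:49 = 7 h 26 min; less 45 min break → 6 h 41 min
Sat: 08:21–18:50 = 10 h 29 min; less 45 min break → 9 h 44 min
Sun: 05:30–15:27 = 9 h 57 min; less 45 min break → 9 h 12 min
Total worked: 51 h 7 min = 51.12 h.
Threshold 40 h → overtime 11 h 7 min, regular 40 h 0 min.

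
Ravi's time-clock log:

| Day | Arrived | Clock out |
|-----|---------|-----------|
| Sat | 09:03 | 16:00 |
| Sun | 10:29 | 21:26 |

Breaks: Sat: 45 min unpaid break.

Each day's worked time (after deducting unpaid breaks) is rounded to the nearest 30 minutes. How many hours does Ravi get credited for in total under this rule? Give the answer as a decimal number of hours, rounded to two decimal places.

Sat: 09:03–16:00 = 6 h 57 min − 45 min = 6 h 12 min → rounds to 6 h 0 min
Sun: 10:29–21:26 = 10 h 57 min → rounds to 11 h 0 min
Total credited: 17 h 0 min.

17.00 hours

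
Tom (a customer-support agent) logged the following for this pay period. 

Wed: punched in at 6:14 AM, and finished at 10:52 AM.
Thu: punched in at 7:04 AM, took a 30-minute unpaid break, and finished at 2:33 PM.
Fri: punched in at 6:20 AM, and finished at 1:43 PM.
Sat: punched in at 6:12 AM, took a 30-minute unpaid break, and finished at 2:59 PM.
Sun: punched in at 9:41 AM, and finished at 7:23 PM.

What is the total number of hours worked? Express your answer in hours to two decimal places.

36.98 hours

Wed: 6:14 AM–10:52 AM = 4 h 38 min
Thu: 7:04 AM–2:33 PM = 7 h 29 min; less 30 min break → 6 h 59 min
Fri: 6:20 AM–1:43 PM = 7 h 23 min
Sat: 6:12 AM–2:59 PM = 8 h 47 min; less 30 min break → 8 h 17 min
Sun: 9:41 AM–7:23 PM = 9 h 42 min
Total: 4 h 38 min + 6 h 59 min + 7 h 23 min + 8 h 17 min + 9 h 42 min = 36 h 59 min.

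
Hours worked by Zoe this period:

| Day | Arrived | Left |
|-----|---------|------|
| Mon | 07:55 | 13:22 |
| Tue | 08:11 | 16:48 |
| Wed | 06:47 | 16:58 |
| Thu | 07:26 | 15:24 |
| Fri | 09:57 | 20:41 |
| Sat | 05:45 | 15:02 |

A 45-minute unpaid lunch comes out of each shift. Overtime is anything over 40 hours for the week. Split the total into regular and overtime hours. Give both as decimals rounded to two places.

Mon: 07:55–13:22 = 5 h 27 min; less 45 min break → 4 h 42 min
Tue: 08:11–16:48 = 8 h 37 min; less 45 min break → 7 h 52 min
Wed: 06:47–16:58 = 10 h 11 min; less 45 min break → 9 h 26 min
Thu: 07:26–15:24 = 7 h 58 min; less 45 min break → 7 h 13 min
Fri: 09:57–20:41 = 10 h 44 min; less 45 min break → 9 h 59 min
Sat: 05:45–15:02 = 9 h 17 min; less 45 min break → 8 h 32 min
Total worked: 47 h 44 min = 47.73 h.
Threshold 40 h → overtime 7 h 44 min, regular 40 h 0 min.

Regular 40.00 hours, overtime 7.73 hours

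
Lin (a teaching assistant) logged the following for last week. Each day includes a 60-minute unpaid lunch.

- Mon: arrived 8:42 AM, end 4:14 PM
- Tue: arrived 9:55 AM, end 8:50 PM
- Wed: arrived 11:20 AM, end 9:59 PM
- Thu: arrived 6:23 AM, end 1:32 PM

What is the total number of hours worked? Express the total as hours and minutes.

Mon: 8:42 AM–4:14 PM = 7 h 32 min; less 60 min break → 6 h 32 min
Tue: 9:55 AM–8:50 PM = 10 h 55 min; less 60 min break → 9 h 55 min
Wed: 11:20 AM–9:59 PM = 10 h 39 min; less 60 min break → 9 h 39 min
Thu: 6:23 AM–1:32 PM = 7 h 9 min; less 60 min break → 6 h 9 min
Total: 6 h 32 min + 9 h 55 min + 9 h 39 min + 6 h 9 min = 32 h 15 min.

32 h 15 min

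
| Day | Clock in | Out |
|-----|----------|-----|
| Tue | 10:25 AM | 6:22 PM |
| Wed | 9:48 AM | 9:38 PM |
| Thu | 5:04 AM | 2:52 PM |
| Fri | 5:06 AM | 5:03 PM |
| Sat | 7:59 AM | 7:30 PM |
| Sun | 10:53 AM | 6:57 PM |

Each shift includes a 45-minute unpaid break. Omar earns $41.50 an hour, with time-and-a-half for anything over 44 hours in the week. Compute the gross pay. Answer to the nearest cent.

$2611.39

Tue: 10:25 AM–6:22 PM = 7 h 57 min; less 45 min break → 7 h 12 min
Wed: 9:48 AM–9:38 PM = 11 h 50 min; less 45 min break → 11 h 5 min
Thu: 5:04 AM–2:52 PM = 9 h 48 min; less 45 min break → 9 h 3 min
Fri: 5:06 AM–5:03 PM = 11 h 57 min; less 45 min break → 11 h 12 min
Sat: 7:59 AM–7:30 PM = 11 h 31 min; less 45 min break → 10 h 46 min
Sun: 10:53 AM–6:57 PM = 8 h 4 min; less 45 min break → 7 h 19 min
Total worked: 56 h 37 min = 3397 min.
Regular 44 h 0 min = 2640 min at $41.50/h; overtime 12 h 37 min = 757 min at $62.25/h.
Pay = (2640 × $41.50 + 757 × $62.25) ÷ 60 = $2611.39.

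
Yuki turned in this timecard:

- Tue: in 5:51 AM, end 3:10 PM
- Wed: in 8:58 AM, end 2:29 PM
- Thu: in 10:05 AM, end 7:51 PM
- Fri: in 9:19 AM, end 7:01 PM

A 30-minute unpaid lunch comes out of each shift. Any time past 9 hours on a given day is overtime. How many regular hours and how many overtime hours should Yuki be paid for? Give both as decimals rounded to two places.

Tue: 5:51 AM–3:10 PM = 9 h 19 min; less 30 min break → 8 h 49 min
Wed: 8:58 AM–2:29 PM = 5 h 31 min; less 30 min break → 5 h 1 min
Thu: 10:05 AM–7:51 PM = 9 h 46 min; less 30 min break → 9 h 16 min
Fri: 9:19 AM–7:01 PM = 9 h 42 min; less 30 min break → 9 h 12 min
Tue reg 8 h 49 min / OT 0 h 0 min; Wed reg 5 h 1 min / OT 0 h 0 min; Thu reg 9 h 0 min / OT 0 h 16 min; Fri reg 9 h 0 min / OT 0 h 12 min.
Totals: regular 31 h 50 min, overtime 0 h 28 min.

Regular 31.83 hours, overtime 0.47 hours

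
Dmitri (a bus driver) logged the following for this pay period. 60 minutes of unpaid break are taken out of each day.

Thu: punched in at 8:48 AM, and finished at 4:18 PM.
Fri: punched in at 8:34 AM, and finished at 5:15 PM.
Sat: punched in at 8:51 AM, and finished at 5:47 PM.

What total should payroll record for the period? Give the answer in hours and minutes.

22 h 7 min

Thu: 8:48 AM–4:18 PM = 7 h 30 min; less 60 min break → 6 h 30 min
Fri: 8:34 AM–5:15 PM = 8 h 41 min; less 60 min break → 7 h 41 min
Sat: 8:51 AM–5:47 PM = 8 h 56 min; less 60 min break → 7 h 56 min
Total: 6 h 30 min + 7 h 41 min + 7 h 56 min = 22 h 7 min.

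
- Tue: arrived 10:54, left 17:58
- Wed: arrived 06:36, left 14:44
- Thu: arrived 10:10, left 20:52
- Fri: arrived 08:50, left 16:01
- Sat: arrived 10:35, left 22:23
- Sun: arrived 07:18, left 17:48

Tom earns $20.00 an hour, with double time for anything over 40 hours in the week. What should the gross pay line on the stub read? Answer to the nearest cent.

Tue: 10:54–17:58 = 7 h 4 min
Wed: 06:36–14:44 = 8 h 8 min
Thu: 10:10–20:52 = 10 h 42 min
Fri: 08:50–16:01 = 7 h 11 min
Sat: 10:35–22:23 = 11 h 48 min
Sun: 07:18–17:48 = 10 h 30 min
Total worked: 55 h 23 min = 3323 min.
Regular 40 h 0 min = 2400 min at $20.00/h; overtime 15 h 23 min = 923 min at $40.00/h.
Pay = (2400 × $20.00 + 923 × $40.00) ÷ 60 = $1415.33.

$1415.33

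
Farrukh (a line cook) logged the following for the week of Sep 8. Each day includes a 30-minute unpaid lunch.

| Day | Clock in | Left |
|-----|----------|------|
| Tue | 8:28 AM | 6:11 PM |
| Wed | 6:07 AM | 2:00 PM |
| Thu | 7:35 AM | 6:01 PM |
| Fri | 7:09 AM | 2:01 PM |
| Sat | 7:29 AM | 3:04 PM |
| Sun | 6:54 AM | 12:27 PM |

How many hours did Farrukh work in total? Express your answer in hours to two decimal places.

45.03 hours

Tue: 8:28 AM–6:11 PM = 9 h 43 min; less 30 min break → 9 h 13 min
Wed: 6:07 AM–2:00 PM = 7 h 53 min; less 30 min break → 7 h 23 min
Thu: 7:35 AM–6:01 PM = 10 h 26 min; less 30 min break → 9 h 56 min
Fri: 7:09 AM–2:01 PM = 6 h 52 min; less 30 min break → 6 h 22 min
Sat: 7:29 AM–3:04 PM = 7 h 35 min; less 30 min break → 7 h 5 min
Sun: 6:54 AM–12:27 PM = 5 h 33 min; less 30 min break → 5 h 3 min
Total: 9 h 13 min + 7 h 23 min + 9 h 56 min + 6 h 22 min + 7 h 5 min + 5 h 3 min = 45 h 2 min.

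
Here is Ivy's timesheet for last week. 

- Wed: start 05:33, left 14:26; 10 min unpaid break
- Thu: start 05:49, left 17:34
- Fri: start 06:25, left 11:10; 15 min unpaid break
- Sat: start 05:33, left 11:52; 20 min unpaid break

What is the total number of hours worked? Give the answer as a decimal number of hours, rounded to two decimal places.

30.95 hours

Wed: 05:33–14:26 = 8 h 53 min; less 10 min break → 8 h 43 min
Thu: 05:49–17:34 = 11 h 45 min
Fri: 06:25–11:10 = 4 h 45 min; less 15 min break → 4 h 30 min
Sat: 05:33–11:52 = 6 h 19 min; less 20 min break → 5 h 59 min
Total: 8 h 43 min + 11 h 45 min + 4 h 30 min + 5 h 59 min = 30 h 57 min.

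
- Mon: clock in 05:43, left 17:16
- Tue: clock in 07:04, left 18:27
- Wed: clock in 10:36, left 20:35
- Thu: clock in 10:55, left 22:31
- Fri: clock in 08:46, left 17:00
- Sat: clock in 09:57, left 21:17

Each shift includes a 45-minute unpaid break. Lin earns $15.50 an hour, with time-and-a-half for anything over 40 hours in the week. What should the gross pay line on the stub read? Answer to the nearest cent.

Mon: 05:43–17:16 = 11 h 33 min; less 45 min break → 10 h 48 min
Tue: 07:04–18:27 = 11 h 23 min; less 45 min break → 10 h 38 min
Wed: 10:36–20:35 = 9 h 59 min; less 45 min break → 9 h 14 min
Thu: 10:55–22:31 = 11 h 36 min; less 45 min break → 10 h 51 min
Fri: 08:46–17:00 = 8 h 14 min; less 45 min break → 7 h 29 min
Sat: 09:57–21:17 = 11 h 20 min; less 45 min break → 10 h 35 min
Total worked: 59 h 35 min = 3575 min.
Regular 40 h 0 min = 2400 min at $15.50/h; overtime 19 h 35 min = 1175 min at $23.25/h.
Pay = (2400 × $15.50 + 1175 × $23.25) ÷ 60 = $1075.31.

$1075.31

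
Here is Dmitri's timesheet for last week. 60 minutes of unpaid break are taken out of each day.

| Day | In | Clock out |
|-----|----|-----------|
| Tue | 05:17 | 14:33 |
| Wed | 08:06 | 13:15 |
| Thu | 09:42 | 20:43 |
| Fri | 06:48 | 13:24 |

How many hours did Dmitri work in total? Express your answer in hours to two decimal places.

28.03 hours

Tue: 05:17–14:33 = 9 h 16 min; less 60 min break → 8 h 16 min
Wed: 08:06–13:15 = 5 h 9 min; less 60 min break → 4 h 9 min
Thu: 09:42–20:43 = 11 h 1 min; less 60 min break → 10 h 1 min
Fri: 06:48–13:24 = 6 h 36 min; less 60 min break → 5 h 36 min
Total: 8 h 16 min + 4 h 9 min + 10 h 1 min + 5 h 36 min = 28 h 2 min.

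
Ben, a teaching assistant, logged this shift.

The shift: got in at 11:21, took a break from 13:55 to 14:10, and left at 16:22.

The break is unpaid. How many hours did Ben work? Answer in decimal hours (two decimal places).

The shift: 11:21–16:22 = 5 h 1 min; less 15 min break → 4 h 46 min

4.77 hours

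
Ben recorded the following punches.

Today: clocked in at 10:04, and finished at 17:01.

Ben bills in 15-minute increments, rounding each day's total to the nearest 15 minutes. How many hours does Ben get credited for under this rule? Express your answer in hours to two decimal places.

7.00 hours

Today: 10:04–17:01 = 6 h 57 min → rounds to 7 h 0 min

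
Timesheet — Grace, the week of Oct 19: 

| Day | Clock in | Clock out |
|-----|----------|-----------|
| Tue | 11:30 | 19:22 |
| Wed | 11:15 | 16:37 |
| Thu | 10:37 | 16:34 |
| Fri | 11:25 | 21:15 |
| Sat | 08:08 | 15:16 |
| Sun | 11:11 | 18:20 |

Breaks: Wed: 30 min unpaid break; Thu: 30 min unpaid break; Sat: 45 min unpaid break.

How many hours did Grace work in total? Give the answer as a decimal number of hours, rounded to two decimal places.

Tue: 11:30–19:22 = 7 h 52 min
Wed: 11:15–16:37 = 5 h 22 min; less 30 min break → 4 h 52 min
Thu: 10:37–16:34 = 5 h 57 min; less 30 min break → 5 h 27 min
Fri: 11:25–21:15 = 9 h 50 min
Sat: 08:08–15:16 = 7 h 8 min; less 45 min break → 6 h 23 min
Sun: 11:11–18:20 = 7 h 9 min
Total: 7 h 52 min + 4 h 52 min + 5 h 27 min + 9 h 50 min + 6 h 23 min + 7 h 9 min = 41 h 33 min.

41.55 hours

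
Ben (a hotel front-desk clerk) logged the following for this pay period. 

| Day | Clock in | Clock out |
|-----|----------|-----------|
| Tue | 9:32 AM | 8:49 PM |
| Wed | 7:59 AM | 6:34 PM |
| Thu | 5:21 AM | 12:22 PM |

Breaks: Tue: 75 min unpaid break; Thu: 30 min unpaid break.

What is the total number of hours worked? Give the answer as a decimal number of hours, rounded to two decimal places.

Tue: 9:32 AM–8:49 PM = 11 h 17 min; less 75 min break → 10 h 2 min
Wed: 7:59 AM–6:34 PM = 10 h 35 min
Thu: 5:21 AM–12:22 PM = 7 h 1 min; less 30 min break → 6 h 31 min
Total: 10 h 2 min + 10 h 35 min + 6 h 31 min = 27 h 8 min.

27.13 hours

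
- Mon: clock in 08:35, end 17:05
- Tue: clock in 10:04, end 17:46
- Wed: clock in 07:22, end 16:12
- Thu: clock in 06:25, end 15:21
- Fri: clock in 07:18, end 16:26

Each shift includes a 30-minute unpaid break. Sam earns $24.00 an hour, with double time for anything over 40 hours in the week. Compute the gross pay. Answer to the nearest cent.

Mon: 08:35–17:05 = 8 h 30 min; less 30 min break → 8 h 0 min
Tue: 10:04–17:46 = 7 h 42 min; less 30 min break → 7 h 12 min
Wed: 07:22–16:12 = 8 h 50 min; less 30 min break → 8 h 20 min
Thu: 06:25–15:21 = 8 h 56 min; less 30 min break → 8 h 26 min
Fri: 07:18–16:26 = 9 h 8 min; less 30 min break → 8 h 38 min
Total worked: 40 h 36 min = 2436 min.
Regular 40 h 0 min = 2400 min at $24.00/h; overtime 0 h 36 min = 36 min at $48.00/h.
Pay = (2400 × $24.00 + 36 × $48.00) ÷ 60 = $988.80.

$988.80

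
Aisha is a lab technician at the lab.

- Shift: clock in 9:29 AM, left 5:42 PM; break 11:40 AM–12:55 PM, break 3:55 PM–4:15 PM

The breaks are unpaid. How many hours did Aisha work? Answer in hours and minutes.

Shift: 9:29 AM–5:42 PM = 8 h 13 min; less 95 min break → 6 h 38 min

6 h 38 min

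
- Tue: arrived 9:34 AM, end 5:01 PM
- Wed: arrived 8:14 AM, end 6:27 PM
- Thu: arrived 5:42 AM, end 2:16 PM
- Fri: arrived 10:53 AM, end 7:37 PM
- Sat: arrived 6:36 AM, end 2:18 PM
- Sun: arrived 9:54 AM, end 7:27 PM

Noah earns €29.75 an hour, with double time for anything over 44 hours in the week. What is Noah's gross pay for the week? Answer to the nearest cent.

Tue: 9:34 AM–5:01 PM = 7 h 27 min
Wed: 8:14 AM–6:27 PM = 10 h 13 min
Thu: 5:42 AM–2:16 PM = 8 h 34 min
Fri: 10:53 AM–7:37 PM = 8 h 44 min
Sat: 6:36 AM–2:18 PM = 7 h 42 min
Sun: 9:54 AM–7:27 PM = 9 h 33 min
Total worked: 52 h 13 min = 3133 min.
Regular 44 h 0 min = 2640 min at €29.75/h; overtime 8 h 13 min = 493 min at €59.50/h.
Pay = (2640 × €29.75 + 493 × €59.50) ÷ 60 = €1797.89.

€1797.89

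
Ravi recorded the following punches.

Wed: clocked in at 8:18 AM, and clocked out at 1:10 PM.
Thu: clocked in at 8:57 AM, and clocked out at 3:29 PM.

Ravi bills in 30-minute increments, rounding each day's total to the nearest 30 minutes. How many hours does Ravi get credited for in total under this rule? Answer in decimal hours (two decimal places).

11.50 hours

Wed: 8:18 AM–1:10 PM = 4 h 52 min → rounds to 5 h 0 min
Thu: 8:57 AM–3:29 PM = 6 h 32 min → rounds to 6 h 30 min
Total credited: 11 h 30 min.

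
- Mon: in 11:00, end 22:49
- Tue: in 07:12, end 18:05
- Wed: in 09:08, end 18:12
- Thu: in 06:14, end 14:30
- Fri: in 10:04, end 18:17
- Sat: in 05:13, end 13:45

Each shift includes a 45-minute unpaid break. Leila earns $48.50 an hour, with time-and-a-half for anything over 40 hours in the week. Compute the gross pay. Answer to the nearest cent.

Mon: 11:00–22:49 = 11 h 49 min; less 45 min break → 11 h 4 min
Tue: 07:12–18:05 = 10 h 53 min; less 45 min break → 10 h 8 min
Wed: 09:08–18:12 = 9 h 4 min; less 45 min break → 8 h 19 min
Thu: 06:14–14:30 = 8 h 16 min; less 45 min break → 7 h 31 min
Fri: 10:04–18:17 = 8 h 13 min; less 45 min break → 7 h 28 min
Sat: 05:13–13:45 = 8 h 32 min; less 45 min break → 7 h 47 min
Total worked: 52 h 17 min = 3137 min.
Regular 40 h 0 min = 2400 min at $48.50/h; overtime 12 h 17 min = 737 min at $72.75/h.
Pay = (2400 × $48.50 + 737 × $72.75) ÷ 60 = $2833.61.

$2833.61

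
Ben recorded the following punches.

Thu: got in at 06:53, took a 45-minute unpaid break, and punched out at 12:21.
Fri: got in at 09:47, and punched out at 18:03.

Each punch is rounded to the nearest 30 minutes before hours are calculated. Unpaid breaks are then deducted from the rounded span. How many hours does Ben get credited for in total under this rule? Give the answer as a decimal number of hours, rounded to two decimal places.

12.75 hours

Thu: in 06:53→07:00, out 12:21→12:30; 5 h 30 min − 45 min = 4 h 45 min
Fri: in 09:47→10:00, out 18:03→18:00; 8 h 0 min
Total credited: 12 h 45 min.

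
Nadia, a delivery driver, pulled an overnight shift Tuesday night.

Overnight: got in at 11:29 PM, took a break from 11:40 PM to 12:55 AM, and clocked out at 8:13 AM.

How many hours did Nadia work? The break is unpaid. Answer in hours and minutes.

7 h 29 min

Overnight: 11:29 PM → midnight = 0 h 31 min; midnight → 8:13 AM = 8 h 13 min; span 8 h 44 min; less 75 min break → 7 h 29 min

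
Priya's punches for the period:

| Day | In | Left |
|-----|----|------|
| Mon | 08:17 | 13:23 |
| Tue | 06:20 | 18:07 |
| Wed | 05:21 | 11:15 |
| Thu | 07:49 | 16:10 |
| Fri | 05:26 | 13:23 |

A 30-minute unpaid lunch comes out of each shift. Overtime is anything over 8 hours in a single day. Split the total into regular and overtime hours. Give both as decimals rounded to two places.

Mon: 08:17–13:23 = 5 h 6 min; less 30 min break → 4 h 36 min
Tue: 06:20–18:07 = 11 h 47 min; less 30 min break → 11 h 17 min
Wed: 05:21–11:15 = 5 h 54 min; less 30 min break → 5 h 24 min
Thu: 07:49–16:10 = 8 h 21 min; less 30 min break → 7 h 51 min
Fri: 05:26–13:23 = 7 h 57 min; less 30 min break → 7 h 27 min
Mon reg 4 h 36 min / OT 0 h 0 min; Tue reg 8 h 0 min / OT 3 h 17 min; Wed reg 5 h 24 min / OT 0 h 0 min; Thu reg 7 h 51 min / OT 0 h 0 min; Fri reg 7 h 27 min / OT 0 h 0 min.
Totals: regular 33 h 18 min, overtime 3 h 17 min.

Regular 33.30 hours, overtime 3.28 hours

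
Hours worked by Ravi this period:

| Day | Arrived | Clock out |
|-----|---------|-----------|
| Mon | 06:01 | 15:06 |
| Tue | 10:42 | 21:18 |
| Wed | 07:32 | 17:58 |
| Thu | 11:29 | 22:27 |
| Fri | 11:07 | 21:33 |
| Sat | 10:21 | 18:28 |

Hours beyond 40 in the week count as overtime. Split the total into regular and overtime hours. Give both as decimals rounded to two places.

Mon: 06:01–15:06 = 9 h 5 min
Tue: 10:42–21:18 = 10 h 36 min
Wed: 07:32–17:58 = 10 h 26 min
Thu: 11:29–22:27 = 10 h 58 min
Fri: 11:07–21:33 = 10 h 26 min
Sat: 10:21–18:28 = 8 h 7 min
Total worked: 59 h 38 min = 59.63 h.
Threshold 40 h → overtime 19 h 38 min, regular 40 h 0 min.

Regular 40.00 hours, overtime 19.63 hours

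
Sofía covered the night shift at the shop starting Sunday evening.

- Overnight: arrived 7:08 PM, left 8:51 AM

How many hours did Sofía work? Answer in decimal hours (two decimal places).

Overnight: 7:08 PM → midnight = 4 h 52 min; midnight → 8:51 AM = 8 h 51 min; span 13 h 43 min

13.72 hours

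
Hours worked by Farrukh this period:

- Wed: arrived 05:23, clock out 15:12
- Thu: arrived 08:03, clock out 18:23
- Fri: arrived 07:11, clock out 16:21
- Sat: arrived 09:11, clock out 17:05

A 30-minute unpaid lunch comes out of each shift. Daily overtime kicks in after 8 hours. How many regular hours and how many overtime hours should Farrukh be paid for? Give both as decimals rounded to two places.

Regular 31.40 hours, overtime 3.82 hours

Wed: 05:23–15:12 = 9 h 49 min; less 30 min break → 9 h 19 min
Thu: 08:03–18:23 = 10 h 20 min; less 30 min break → 9 h 50 min
Fri: 07:11–16:21 = 9 h 10 min; less 30 min break → 8 h 40 min
Sat: 09:11–17:05 = 7 h 54 min; less 30 min break → 7 h 24 min
Wed reg 8 h 0 min / OT 1 h 19 min; Thu reg 8 h 0 min / OT 1 h 50 min; Fri reg 8 h 0 min / OT 0 h 40 min; Sat reg 7 h 24 min / OT 0 h 0 min.
Totals: regular 31 h 24 min, overtime 3 h 49 min.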